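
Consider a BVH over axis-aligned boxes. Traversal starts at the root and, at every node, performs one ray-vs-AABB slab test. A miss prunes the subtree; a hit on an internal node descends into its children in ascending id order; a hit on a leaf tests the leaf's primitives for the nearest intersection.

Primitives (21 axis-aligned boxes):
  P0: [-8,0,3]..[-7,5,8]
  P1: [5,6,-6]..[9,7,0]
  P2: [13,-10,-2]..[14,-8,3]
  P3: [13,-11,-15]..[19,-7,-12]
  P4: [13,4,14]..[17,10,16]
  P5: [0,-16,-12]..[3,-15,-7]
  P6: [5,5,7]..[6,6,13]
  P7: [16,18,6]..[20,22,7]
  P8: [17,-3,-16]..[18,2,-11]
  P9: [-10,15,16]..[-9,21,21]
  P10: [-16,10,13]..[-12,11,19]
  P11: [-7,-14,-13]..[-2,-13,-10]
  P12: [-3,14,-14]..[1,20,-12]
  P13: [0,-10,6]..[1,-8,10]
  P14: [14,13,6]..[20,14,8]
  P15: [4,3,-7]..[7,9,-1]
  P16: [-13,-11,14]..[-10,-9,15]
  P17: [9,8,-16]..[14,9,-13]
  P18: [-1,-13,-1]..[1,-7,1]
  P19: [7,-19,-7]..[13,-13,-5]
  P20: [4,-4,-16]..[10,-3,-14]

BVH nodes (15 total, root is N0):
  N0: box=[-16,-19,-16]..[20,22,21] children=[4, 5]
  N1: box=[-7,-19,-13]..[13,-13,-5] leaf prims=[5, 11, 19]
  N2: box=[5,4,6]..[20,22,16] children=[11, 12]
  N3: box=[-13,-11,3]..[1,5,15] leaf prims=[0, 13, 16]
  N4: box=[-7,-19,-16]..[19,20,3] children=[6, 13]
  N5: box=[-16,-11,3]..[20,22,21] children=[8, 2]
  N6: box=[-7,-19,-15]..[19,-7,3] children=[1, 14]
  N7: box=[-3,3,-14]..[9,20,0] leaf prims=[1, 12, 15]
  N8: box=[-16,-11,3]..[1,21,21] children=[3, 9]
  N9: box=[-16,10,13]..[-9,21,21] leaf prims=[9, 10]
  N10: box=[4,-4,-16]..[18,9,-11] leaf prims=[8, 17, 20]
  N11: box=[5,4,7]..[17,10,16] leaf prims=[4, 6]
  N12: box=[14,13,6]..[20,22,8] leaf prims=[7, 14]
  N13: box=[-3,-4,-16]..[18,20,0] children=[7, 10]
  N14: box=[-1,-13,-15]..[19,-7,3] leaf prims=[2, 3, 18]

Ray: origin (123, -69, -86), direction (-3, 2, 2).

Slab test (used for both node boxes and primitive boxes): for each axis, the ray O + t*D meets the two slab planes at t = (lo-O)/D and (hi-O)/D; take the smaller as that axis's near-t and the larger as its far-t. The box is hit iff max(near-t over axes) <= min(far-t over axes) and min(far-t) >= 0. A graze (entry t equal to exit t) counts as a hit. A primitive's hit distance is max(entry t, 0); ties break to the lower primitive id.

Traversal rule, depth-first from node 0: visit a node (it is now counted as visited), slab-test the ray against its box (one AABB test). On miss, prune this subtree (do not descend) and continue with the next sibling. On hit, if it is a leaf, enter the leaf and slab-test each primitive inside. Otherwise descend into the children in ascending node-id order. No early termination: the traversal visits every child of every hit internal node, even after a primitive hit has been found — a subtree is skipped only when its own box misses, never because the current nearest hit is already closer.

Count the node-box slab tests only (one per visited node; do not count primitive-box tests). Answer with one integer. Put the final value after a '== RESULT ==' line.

Trace the traversal:
N0 x:[103/3,139/3] y:[25,91/2] z:[35,107/2] -> hit [35,91/2], descend [4, 5]
  N4 x:[104/3,130/3] y:[25,89/2] z:[35,89/2] -> hit [35,130/3], descend [6, 13]
    N6 x:[104/3,130/3] y:[25,31] z:[71/2,89/2] -> miss, prune
    N13 x:[35,42] y:[65/2,89/2] z:[35,43] -> hit [35,42], descend [7, 10]
      N7 x:[38,42] y:[36,89/2] z:[36,43] -> hit [38,42] leaf, test {P1(miss), P12(miss), P15(miss)}
      N10 x:[35,119/3] y:[65/2,39] z:[35,75/2] -> hit [35,75/2] leaf, test {P8@t=35, P17(miss), P20(miss)}
  N5 x:[103/3,139/3] y:[29,91/2] z:[89/2,107/2] -> hit [89/2,91/2], descend [2, 8]
    N2 x:[103/3,118/3] y:[73/2,91/2] z:[46,51] -> miss, prune
    N8 x:[122/3,139/3] y:[29,45] z:[89/2,107/2] -> hit [89/2,45], descend [3, 9]
      N3 x:[122/3,136/3] y:[29,37] z:[89/2,101/2] -> miss, prune
      N9 x:[44,139/3] y:[79/2,45] z:[99/2,107/2] -> miss, prune

11 AABB tests over nodes [0, 4, 6, 13, 7, 10, 5, 2, 8, 3, 9]; 2 leaves entered; closest P8.

== RESULT ==
11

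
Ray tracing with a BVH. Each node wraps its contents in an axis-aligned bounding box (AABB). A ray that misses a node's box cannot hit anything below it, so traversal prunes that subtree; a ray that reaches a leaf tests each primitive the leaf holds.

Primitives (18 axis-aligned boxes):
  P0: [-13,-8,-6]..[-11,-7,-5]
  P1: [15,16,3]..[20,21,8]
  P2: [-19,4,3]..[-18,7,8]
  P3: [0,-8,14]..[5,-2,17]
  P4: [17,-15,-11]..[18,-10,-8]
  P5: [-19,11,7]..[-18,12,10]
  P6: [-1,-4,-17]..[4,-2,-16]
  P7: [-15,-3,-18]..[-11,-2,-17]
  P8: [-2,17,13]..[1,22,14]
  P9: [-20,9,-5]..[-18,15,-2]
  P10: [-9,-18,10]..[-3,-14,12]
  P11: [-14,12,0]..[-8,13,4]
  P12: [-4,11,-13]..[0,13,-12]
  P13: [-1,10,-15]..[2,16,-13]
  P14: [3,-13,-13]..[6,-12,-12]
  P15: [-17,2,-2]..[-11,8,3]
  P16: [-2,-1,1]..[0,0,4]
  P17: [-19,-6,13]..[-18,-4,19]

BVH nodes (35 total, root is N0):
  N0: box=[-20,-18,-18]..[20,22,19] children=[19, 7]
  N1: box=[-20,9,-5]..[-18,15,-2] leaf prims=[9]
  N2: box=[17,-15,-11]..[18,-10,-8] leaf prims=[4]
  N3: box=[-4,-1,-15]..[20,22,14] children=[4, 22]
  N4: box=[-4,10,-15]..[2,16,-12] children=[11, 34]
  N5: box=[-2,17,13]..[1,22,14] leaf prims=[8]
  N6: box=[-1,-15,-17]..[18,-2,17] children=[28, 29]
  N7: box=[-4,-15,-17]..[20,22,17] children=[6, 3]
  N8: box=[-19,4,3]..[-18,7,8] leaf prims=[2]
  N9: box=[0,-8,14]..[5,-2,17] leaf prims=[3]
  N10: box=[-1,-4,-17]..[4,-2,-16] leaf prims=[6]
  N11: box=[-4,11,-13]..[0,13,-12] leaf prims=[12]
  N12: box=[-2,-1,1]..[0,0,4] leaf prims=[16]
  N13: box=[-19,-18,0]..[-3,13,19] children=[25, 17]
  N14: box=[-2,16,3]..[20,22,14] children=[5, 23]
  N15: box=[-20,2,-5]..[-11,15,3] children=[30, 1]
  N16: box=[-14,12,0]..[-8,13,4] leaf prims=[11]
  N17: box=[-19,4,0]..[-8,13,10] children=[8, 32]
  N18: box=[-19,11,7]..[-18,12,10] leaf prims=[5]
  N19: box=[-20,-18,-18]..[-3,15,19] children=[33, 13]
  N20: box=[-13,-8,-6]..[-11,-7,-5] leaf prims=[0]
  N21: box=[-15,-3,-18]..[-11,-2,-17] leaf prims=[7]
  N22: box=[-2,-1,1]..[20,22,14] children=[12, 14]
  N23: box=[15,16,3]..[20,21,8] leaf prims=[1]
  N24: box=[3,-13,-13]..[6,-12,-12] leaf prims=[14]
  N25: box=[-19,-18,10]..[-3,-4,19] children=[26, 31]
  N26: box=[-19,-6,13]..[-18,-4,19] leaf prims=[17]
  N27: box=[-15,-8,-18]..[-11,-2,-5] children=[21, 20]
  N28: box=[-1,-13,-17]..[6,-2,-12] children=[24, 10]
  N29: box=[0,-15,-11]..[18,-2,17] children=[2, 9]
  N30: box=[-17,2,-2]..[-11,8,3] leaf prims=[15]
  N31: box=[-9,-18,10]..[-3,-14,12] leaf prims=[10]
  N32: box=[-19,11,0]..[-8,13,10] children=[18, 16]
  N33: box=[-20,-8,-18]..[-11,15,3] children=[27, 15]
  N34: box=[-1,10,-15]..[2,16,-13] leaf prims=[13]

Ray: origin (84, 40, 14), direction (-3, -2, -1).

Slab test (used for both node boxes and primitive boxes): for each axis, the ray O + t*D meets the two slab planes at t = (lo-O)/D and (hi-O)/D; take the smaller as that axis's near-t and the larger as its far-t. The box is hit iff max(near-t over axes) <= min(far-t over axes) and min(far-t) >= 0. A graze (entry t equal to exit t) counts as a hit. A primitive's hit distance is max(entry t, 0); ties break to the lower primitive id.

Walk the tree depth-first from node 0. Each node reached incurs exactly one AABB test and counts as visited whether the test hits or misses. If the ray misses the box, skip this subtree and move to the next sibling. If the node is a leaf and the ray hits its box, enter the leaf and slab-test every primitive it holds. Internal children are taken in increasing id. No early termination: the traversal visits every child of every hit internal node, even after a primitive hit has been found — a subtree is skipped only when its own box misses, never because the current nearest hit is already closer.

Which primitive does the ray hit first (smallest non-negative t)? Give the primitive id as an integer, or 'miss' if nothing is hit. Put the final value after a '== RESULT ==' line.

Trace the traversal:
N0 x:[64/3,104/3] y:[9,29] z:[-5,32] -> hit [64/3,29], descend [7, 19]
  N7 x:[64/3,88/3] y:[9,55/2] z:[-3,31] -> hit [64/3,55/2], descend [3, 6]
    N3 x:[64/3,88/3] y:[9,41/2] z:[0,29] -> miss, prune
    N6 x:[22,85/3] y:[21,55/2] z:[-3,31] -> hit [22,55/2], descend [28, 29]
      N28 x:[26,85/3] y:[21,53/2] z:[26,31] -> hit [26,53/2], descend [10, 24]
        N10 x:[80/3,85/3] y:[21,22] z:[30,31] -> miss, prune
        N24 x:[26,27] y:[26,53/2] z:[26,27] -> hit [26,53/2] leaf, test {P14@t=26}
      N29 x:[22,28] y:[21,55/2] z:[-3,25] -> hit [22,25], descend [2, 9]
        N2 x:[22,67/3] y:[25,55/2] z:[22,25] -> miss, prune
        N9 x:[79/3,28] y:[21,24] z:[-3,0] -> miss, prune
  N19 x:[29,104/3] y:[25/2,29] z:[-5,32] -> hit [29,29], descend [13, 33]
    N13 x:[29,103/3] y:[27/2,29] z:[-5,14] -> miss, prune
    N33 x:[95/3,104/3] y:[25/2,24] z:[11,32] -> miss, prune

Summary -> nodes [0, 7, 3, 6, 28, 10, 24, 29, 2, 9, 19, 13, 33]; box-tests=13; leaf-entries=1; first=P14

== RESULT ==
14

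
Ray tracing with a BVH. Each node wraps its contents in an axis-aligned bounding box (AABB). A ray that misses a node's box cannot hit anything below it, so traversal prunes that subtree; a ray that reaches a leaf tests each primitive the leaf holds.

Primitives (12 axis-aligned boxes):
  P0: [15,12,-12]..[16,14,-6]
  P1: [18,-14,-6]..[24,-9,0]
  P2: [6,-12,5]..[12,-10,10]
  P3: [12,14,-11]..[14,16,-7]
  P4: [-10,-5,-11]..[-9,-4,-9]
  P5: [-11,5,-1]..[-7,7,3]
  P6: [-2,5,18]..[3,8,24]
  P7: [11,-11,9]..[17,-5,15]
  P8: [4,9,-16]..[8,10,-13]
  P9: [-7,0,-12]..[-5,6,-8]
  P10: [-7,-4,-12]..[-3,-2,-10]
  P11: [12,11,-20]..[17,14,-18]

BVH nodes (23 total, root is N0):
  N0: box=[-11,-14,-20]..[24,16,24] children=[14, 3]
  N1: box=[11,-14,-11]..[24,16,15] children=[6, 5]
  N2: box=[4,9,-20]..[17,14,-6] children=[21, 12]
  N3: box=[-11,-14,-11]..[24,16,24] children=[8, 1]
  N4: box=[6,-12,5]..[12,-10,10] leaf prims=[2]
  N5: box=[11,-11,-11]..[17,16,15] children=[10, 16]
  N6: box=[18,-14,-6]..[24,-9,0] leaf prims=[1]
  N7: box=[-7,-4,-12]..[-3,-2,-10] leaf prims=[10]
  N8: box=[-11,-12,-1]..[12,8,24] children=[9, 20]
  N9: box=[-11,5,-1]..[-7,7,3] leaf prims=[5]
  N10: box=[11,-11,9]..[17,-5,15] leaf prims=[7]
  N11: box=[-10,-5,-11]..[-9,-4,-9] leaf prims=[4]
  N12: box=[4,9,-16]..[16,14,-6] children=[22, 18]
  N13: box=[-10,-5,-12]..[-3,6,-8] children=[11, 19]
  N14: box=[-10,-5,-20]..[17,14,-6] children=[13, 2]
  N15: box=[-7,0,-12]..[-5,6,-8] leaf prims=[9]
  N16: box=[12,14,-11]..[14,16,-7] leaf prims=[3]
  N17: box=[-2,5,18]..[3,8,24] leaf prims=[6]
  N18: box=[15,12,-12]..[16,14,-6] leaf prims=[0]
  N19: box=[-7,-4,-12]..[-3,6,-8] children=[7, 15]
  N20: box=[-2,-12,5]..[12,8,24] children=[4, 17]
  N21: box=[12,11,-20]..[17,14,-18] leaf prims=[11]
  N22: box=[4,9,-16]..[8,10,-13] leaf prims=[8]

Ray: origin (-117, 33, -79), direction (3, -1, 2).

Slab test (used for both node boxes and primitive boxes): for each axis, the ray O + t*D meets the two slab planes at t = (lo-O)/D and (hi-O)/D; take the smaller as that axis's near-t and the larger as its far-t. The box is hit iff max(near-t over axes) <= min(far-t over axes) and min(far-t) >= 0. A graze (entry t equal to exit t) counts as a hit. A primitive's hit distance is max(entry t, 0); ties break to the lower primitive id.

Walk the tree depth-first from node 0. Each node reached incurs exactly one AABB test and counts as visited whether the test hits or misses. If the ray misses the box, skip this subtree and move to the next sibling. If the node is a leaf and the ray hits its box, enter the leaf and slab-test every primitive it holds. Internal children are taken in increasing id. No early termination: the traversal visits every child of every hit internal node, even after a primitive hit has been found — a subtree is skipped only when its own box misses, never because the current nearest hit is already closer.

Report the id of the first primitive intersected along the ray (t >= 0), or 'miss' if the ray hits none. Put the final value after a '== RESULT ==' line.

Trace the traversal:
N0 x:[106/3,47] y:[17,47] z:[59/2,103/2] -> hit [106/3,47], descend [3, 14]
  N3 x:[106/3,47] y:[17,47] z:[34,103/2] -> hit [106/3,47], descend [1, 8]
    N1 x:[128/3,47] y:[17,47] z:[34,47] -> hit [128/3,47], descend [5, 6]
      N5 x:[128/3,134/3] y:[17,44] z:[34,47] -> hit [128/3,44], descend [10, 16]
        N10 x:[128/3,134/3] y:[38,44] z:[44,47] -> hit [44,44] leaf, test {P7@t=44}
        N16 x:[43,131/3] y:[17,19] z:[34,36] -> miss, prune
      N6 x:[45,47] y:[42,47] z:[73/2,79/2] -> miss, prune
    N8 x:[106/3,43] y:[25,45] z:[39,103/2] -> hit [39,43], descend [9, 20]
      N9 x:[106/3,110/3] y:[26,28] z:[39,41] -> miss, prune
      N20 x:[115/3,43] y:[25,45] z:[42,103/2] -> hit [42,43], descend [4, 17]
        N4 x:[41,43] y:[43,45] z:[42,89/2] -> hit [43,43] leaf, test {P2@t=43}
        N17 x:[115/3,40] y:[25,28] z:[97/2,103/2] -> miss, prune
  N14 x:[107/3,134/3] y:[19,38] z:[59/2,73/2] -> hit [107/3,73/2], descend [2, 13]
    N2 x:[121/3,134/3] y:[19,24] z:[59/2,73/2] -> miss, prune
    N13 x:[107/3,38] y:[27,38] z:[67/2,71/2] -> miss, prune

order=[0, 3, 1, 5, 10, 16, 6, 8, 9, 20, 4, 17, 14, 2, 13]  |boxes|=15  |leaves|=2  hit=P2

== RESULT ==
2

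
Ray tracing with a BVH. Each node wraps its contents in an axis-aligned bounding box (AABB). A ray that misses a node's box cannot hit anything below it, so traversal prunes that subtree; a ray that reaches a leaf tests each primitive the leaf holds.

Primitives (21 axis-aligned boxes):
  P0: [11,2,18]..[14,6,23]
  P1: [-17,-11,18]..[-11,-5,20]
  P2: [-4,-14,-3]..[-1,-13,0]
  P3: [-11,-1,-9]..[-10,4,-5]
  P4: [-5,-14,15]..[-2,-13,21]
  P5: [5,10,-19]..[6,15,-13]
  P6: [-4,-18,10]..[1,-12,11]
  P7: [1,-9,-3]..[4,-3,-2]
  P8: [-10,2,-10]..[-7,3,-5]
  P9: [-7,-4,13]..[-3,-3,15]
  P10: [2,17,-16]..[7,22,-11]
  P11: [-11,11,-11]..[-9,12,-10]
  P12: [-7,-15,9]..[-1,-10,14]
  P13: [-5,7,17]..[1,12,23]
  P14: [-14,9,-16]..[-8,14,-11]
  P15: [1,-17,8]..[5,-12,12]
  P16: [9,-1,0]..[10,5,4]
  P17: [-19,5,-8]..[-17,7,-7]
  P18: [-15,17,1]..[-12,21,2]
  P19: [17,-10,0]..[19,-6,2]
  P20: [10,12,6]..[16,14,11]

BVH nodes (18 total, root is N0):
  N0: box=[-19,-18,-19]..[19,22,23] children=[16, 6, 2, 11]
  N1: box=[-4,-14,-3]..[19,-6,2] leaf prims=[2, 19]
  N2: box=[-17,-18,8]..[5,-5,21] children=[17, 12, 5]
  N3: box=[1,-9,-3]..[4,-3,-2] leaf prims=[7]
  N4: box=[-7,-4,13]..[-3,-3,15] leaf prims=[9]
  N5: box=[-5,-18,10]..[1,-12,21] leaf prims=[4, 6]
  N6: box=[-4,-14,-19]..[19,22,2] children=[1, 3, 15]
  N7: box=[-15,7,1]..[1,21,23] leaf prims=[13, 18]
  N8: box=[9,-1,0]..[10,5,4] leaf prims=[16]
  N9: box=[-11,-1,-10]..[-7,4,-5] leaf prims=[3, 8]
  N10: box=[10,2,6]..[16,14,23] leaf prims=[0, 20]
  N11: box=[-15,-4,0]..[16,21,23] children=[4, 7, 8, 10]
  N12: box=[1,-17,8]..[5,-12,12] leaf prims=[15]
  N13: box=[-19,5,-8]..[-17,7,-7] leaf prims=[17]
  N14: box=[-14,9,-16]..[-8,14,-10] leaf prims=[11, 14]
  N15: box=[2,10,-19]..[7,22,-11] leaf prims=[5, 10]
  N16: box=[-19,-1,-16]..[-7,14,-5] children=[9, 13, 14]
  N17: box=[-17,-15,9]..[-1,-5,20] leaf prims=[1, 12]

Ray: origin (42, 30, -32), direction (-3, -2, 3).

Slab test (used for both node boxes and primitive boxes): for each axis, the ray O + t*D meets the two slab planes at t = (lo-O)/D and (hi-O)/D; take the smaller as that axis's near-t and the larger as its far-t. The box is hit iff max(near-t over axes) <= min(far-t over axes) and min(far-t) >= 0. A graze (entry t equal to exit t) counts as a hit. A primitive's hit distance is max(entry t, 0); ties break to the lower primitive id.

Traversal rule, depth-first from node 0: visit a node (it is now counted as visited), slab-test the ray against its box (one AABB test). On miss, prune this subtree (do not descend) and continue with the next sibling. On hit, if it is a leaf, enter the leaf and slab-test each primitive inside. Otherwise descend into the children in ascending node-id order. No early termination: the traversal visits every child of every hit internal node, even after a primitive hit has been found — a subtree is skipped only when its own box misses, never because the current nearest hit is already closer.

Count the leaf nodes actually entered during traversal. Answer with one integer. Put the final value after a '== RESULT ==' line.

Trace the traversal:
N0 x:[23/3,61/3] y:[4,24] z:[13/3,55/3] -> hit [23/3,55/3], descend [2, 6, 11, 16]
  N2 x:[37/3,59/3] y:[35/2,24] z:[40/3,53/3] -> hit [35/2,53/3], descend [5, 12, 17]
    N5 x:[41/3,47/3] y:[21,24] z:[14,53/3] -> miss, prune
    N12 x:[37/3,41/3] y:[21,47/2] z:[40/3,44/3] -> miss, prune
    N17 x:[43/3,59/3] y:[35/2,45/2] z:[41/3,52/3] -> miss, prune
  N6 x:[23/3,46/3] y:[4,22] z:[13/3,34/3] -> hit [23/3,34/3], descend [1, 3, 15]
    N1 x:[23/3,46/3] y:[18,22] z:[29/3,34/3] -> miss, prune
    N3 x:[38/3,41/3] y:[33/2,39/2] z:[29/3,10] -> miss, prune
    N15 x:[35/3,40/3] y:[4,10] z:[13/3,7] -> miss, prune
  N11 x:[26/3,19] y:[9/2,17] z:[32/3,55/3] -> hit [32/3,17], descend [4, 7, 8, 10]
    N4 x:[15,49/3] y:[33/2,17] z:[15,47/3] -> miss, prune
    N7 x:[41/3,19] y:[9/2,23/2] z:[11,55/3] -> miss, prune
    N8 x:[32/3,11] y:[25/2,31/2] z:[32/3,12] -> miss, prune
    N10 x:[26/3,32/3] y:[8,14] z:[38/3,55/3] -> miss, prune
  N16 x:[49/3,61/3] y:[8,31/2] z:[16/3,9] -> miss, prune

Visited [0, 2, 5, 12, 17, 6, 1, 3, 15, 11, 4, 7, 8, 10, 16]. Tests: 15 box, 0 leaf. Nearest: miss.

== RESULT ==
0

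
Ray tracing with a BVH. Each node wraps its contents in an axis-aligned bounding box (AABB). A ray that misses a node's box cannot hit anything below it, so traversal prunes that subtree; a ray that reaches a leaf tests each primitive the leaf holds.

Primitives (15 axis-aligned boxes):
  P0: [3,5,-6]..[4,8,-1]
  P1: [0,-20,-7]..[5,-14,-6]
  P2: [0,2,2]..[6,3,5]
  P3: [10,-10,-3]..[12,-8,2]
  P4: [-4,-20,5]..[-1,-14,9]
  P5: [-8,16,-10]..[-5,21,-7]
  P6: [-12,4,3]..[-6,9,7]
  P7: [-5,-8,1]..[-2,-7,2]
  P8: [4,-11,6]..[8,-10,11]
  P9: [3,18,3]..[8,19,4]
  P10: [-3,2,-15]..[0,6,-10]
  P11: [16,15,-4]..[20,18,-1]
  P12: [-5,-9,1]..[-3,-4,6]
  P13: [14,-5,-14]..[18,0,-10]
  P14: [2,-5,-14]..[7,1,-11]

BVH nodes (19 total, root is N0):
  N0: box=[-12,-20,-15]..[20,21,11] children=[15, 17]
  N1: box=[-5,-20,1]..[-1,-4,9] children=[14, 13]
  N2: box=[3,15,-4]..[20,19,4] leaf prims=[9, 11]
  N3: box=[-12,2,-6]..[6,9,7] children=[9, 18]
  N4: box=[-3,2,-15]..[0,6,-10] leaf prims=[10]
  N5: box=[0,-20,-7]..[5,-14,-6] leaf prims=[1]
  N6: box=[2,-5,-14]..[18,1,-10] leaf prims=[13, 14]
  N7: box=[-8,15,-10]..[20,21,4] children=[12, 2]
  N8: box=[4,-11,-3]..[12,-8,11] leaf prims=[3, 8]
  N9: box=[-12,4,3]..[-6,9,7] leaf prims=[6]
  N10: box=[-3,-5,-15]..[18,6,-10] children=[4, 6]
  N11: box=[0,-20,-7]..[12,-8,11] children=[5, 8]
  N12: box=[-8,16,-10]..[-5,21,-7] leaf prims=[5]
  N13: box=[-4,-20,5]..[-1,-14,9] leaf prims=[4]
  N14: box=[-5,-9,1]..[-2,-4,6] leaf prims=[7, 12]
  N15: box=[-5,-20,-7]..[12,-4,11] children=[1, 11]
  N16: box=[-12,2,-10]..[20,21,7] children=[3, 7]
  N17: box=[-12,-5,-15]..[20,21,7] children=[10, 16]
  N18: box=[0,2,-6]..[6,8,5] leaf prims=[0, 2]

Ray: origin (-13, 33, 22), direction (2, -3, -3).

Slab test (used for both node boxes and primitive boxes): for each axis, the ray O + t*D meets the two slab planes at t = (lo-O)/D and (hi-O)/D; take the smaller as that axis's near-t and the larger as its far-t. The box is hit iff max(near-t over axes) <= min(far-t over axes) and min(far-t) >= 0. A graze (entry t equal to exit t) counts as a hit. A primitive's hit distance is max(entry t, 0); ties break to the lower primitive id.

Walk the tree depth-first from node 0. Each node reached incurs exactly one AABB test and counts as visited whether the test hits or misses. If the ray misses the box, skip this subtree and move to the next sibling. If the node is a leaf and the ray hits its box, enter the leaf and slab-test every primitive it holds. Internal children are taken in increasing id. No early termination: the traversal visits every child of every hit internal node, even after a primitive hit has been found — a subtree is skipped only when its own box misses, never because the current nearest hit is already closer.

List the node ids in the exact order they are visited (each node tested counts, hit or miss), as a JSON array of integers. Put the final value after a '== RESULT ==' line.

Walk:
N0 x:[1/2,33/2] y:[4,53/3] z:[11/3,37/3] -> hit [4,37/3], descend [15, 17]
  N15 x:[4,25/2] y:[37/3,53/3] z:[11/3,29/3] -> miss, prune
  N17 x:[1/2,33/2] y:[4,38/3] z:[5,37/3] -> hit [5,37/3], descend [10, 16]
    N10 x:[5,31/2] y:[9,38/3] z:[32/3,37/3] -> hit [32/3,37/3], descend [4, 6]
      N4 x:[5,13/2] y:[9,31/3] z:[32/3,37/3] -> miss, prune
      N6 x:[15/2,31/2] y:[32/3,38/3] z:[32/3,12] -> hit [32/3,12] leaf, test {P13(miss), P14(miss)}
    N16 x:[1/2,33/2] y:[4,31/3] z:[5,32/3] -> hit [5,31/3], descend [3, 7]
      N3 x:[1/2,19/2] y:[8,31/3] z:[5,28/3] -> hit [8,28/3], descend [9, 18]
        N9 x:[1/2,7/2] y:[8,29/3] z:[5,19/3] -> miss, prune
        N18 x:[13/2,19/2] y:[25/3,31/3] z:[17/3,28/3] -> hit [25/3,28/3] leaf, test {P0@t=25/3, P2(miss)}
      N7 x:[5/2,33/2] y:[4,6] z:[6,32/3] -> hit [6,6], descend [2, 12]
        N2 x:[8,33/2] y:[14/3,6] z:[6,26/3] -> miss, prune
        N12 x:[5/2,4] y:[4,17/3] z:[29/3,32/3] -> miss, prune

Summary -> nodes [0, 15, 17, 10, 4, 6, 16, 3, 9, 18, 7, 2, 12]; box-tests=13; leaf-entries=2; first=P0

== RESULT ==
[0, 15, 17, 10, 4, 6, 16, 3, 9, 18, 7, 2, 12]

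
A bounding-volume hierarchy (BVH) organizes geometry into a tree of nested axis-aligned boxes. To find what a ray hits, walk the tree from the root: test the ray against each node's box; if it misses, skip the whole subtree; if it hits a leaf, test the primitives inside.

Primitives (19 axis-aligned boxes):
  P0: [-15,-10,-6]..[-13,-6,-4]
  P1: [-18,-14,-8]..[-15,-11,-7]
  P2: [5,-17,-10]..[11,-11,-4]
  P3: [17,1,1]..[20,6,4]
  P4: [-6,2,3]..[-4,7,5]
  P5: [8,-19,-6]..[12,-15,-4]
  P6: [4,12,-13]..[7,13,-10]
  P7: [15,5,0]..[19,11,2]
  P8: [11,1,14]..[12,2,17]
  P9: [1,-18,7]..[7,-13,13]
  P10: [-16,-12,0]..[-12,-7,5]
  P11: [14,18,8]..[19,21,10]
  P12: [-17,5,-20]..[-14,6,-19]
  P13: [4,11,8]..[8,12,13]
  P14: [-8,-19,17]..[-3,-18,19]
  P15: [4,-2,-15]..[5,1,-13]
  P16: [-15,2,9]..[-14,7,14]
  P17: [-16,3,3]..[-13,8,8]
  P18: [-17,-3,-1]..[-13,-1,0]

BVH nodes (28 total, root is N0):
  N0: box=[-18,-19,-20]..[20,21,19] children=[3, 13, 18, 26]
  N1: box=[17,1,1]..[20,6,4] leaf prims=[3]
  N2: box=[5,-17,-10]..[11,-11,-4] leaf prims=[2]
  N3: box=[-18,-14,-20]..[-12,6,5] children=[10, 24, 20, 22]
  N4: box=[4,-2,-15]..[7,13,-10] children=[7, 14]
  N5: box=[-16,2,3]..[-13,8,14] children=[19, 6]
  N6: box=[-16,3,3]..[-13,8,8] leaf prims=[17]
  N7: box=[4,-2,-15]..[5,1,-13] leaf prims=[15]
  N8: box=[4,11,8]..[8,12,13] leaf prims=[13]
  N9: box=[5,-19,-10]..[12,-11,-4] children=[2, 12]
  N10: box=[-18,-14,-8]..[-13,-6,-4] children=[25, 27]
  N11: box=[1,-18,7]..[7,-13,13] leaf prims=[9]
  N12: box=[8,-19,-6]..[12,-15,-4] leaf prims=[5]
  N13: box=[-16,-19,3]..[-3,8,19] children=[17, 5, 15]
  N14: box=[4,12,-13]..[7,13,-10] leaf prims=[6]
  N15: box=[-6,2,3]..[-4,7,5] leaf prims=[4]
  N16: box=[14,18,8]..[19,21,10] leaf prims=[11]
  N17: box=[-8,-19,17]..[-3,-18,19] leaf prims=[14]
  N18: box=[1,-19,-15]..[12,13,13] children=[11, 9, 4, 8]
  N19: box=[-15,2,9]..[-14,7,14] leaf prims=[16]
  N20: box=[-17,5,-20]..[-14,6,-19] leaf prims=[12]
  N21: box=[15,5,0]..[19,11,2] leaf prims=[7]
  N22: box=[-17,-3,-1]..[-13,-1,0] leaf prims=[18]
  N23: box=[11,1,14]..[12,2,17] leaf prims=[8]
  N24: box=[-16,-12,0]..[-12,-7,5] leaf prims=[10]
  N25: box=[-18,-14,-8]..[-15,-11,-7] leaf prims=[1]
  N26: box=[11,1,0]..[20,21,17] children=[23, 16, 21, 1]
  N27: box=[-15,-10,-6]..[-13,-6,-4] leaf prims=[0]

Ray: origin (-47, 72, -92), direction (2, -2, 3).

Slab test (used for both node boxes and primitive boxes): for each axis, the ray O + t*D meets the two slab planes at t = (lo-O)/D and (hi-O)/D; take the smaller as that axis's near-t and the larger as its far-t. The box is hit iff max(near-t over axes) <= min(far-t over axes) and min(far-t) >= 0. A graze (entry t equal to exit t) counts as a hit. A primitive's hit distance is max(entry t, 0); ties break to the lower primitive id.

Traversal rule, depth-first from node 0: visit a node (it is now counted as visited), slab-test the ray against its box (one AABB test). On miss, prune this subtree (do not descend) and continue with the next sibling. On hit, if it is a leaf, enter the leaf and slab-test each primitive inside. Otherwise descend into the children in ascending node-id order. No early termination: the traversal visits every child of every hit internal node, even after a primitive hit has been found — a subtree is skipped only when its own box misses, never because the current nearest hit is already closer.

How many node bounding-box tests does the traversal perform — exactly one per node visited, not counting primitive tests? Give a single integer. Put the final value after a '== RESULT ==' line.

Trace the traversal:
N0 x:[29/2,67/2] y:[51/2,91/2] z:[24,37] -> hit [51/2,67/2], descend [3, 13, 18, 26]
  N3 x:[29/2,35/2] y:[33,43] z:[24,97/3] -> miss, prune
  N13 x:[31/2,22] y:[32,91/2] z:[95/3,37] -> miss, prune
  N18 x:[24,59/2] y:[59/2,91/2] z:[77/3,35] -> hit [59/2,59/2], descend [4, 8, 9, 11]
    N4 x:[51/2,27] y:[59/2,37] z:[77/3,82/3] -> miss, prune
    N8 x:[51/2,55/2] y:[30,61/2] z:[100/3,35] -> miss, prune
    N9 x:[26,59/2] y:[83/2,91/2] z:[82/3,88/3] -> miss, prune
    N11 x:[24,27] y:[85/2,45] z:[33,35] -> miss, prune
  N26 x:[29,67/2] y:[51/2,71/2] z:[92/3,109/3] -> hit [92/3,67/2], descend [1, 16, 21, 23]
    N1 x:[32,67/2] y:[33,71/2] z:[31,32] -> miss, prune
    N16 x:[61/2,33] y:[51/2,27] z:[100/3,34] -> miss, prune
    N21 x:[31,33] y:[61/2,67/2] z:[92/3,94/3] -> hit [31,94/3] leaf, test {P7@t=31}
    N23 x:[29,59/2] y:[35,71/2] z:[106/3,109/3] -> miss, prune

Summary -> nodes [0, 3, 13, 18, 4, 8, 9, 11, 26, 1, 16, 21, 23]; box-tests=13; leaf-entries=1; first=P7

== RESULT ==
13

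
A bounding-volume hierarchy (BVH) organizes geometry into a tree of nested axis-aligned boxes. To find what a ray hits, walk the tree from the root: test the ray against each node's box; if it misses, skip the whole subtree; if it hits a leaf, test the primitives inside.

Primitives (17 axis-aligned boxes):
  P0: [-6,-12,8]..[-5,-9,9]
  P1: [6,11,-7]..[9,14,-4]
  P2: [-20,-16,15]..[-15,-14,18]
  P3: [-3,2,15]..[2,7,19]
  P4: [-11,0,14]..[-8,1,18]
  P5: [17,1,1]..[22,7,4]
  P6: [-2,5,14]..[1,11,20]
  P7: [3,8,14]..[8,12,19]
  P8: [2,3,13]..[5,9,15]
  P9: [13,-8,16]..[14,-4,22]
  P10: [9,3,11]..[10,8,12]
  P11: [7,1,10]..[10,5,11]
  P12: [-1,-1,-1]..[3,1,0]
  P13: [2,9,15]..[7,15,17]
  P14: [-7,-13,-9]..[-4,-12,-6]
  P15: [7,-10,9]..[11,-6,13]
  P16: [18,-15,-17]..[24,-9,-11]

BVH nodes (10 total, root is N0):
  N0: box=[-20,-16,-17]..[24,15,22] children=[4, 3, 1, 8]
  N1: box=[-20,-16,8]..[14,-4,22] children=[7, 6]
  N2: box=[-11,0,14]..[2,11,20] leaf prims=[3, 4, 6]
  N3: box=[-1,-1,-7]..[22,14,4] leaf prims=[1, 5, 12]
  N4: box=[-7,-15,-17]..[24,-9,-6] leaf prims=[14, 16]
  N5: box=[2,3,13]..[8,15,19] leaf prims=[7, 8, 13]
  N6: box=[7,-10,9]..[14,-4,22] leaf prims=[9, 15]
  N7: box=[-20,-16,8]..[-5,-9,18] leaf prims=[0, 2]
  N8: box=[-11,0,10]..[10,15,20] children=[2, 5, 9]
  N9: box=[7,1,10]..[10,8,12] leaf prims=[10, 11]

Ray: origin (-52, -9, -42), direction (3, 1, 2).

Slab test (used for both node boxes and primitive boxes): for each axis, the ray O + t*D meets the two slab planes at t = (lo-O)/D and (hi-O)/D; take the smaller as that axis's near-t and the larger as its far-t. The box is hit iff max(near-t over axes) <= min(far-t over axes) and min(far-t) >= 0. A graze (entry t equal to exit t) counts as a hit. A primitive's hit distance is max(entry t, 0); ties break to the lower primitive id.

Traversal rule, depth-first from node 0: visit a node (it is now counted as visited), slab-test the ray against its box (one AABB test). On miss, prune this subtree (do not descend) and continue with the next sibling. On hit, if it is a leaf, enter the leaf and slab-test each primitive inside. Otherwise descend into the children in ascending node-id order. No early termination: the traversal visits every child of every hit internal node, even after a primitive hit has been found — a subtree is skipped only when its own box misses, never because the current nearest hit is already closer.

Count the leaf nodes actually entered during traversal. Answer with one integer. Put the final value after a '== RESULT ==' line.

Traverse from the root:
N0 x:[32/3,76/3] y:[-7,24] z:[25/2,32] -> hit [25/2,24], descend [1, 3, 4, 8]
  N1 x:[32/3,22] y:[-7,5] z:[25,32] -> miss, prune
  N3 x:[17,74/3] y:[8,23] z:[35/2,23] -> hit [35/2,23] leaf, test {P1(miss), P5(miss), P12(miss)}
  N4 x:[15,76/3] y:[-6,0] z:[25/2,18] -> miss, prune
  N8 x:[41/3,62/3] y:[9,24] z:[26,31] -> miss, prune

order=[0, 1, 3, 4, 8]  |boxes|=5  |leaves|=1  hit=miss

== RESULT ==
1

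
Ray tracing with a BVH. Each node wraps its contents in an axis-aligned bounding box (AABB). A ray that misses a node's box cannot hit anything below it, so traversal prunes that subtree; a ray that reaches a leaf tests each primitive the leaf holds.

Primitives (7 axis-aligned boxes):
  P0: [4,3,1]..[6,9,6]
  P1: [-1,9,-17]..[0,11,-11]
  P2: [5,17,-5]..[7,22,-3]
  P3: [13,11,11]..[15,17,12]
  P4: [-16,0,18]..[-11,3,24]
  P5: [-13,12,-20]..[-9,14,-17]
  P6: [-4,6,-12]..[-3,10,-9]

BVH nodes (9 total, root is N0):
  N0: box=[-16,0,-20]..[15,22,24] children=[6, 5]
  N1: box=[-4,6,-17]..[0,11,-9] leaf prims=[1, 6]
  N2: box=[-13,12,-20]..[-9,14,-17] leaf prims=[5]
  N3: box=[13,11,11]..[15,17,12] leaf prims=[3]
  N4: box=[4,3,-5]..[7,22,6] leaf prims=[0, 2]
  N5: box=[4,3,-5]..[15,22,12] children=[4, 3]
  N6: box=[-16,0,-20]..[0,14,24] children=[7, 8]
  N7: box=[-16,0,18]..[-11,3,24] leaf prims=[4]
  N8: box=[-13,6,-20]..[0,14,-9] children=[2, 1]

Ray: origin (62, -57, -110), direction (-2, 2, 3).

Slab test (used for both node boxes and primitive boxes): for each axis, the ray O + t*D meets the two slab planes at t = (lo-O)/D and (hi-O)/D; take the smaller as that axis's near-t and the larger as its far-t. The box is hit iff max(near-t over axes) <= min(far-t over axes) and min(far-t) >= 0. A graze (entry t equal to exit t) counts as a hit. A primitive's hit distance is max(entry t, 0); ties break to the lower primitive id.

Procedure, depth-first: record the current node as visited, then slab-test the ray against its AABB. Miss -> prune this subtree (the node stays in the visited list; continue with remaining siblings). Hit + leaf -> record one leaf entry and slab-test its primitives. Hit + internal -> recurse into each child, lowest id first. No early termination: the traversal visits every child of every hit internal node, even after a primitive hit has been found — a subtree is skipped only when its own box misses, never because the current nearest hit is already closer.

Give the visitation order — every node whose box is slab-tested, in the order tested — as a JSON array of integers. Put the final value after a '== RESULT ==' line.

Traverse from the root:
N0 x:[47/2,39] y:[57/2,79/2] z:[30,134/3] -> hit [30,39], descend [5, 6]
  N5 x:[47/2,29] y:[30,79/2] z:[35,122/3] -> miss, prune
  N6 x:[31,39] y:[57/2,71/2] z:[30,134/3] -> hit [31,71/2], descend [7, 8]
    N7 x:[73/2,39] y:[57/2,30] z:[128/3,134/3] -> miss, prune
    N8 x:[31,75/2] y:[63/2,71/2] z:[30,101/3] -> hit [63/2,101/3], descend [1, 2]
      N1 x:[31,33] y:[63/2,34] z:[31,101/3] -> hit [63/2,33] leaf, test {P1(miss), P6@t=98/3}
      N2 x:[71/2,75/2] y:[69/2,71/2] z:[30,31] -> miss, prune

7 AABB tests over nodes [0, 5, 6, 7, 8, 1, 2]; 1 leaf entered; closest P6.

== RESULT ==
[0, 5, 6, 7, 8, 1, 2]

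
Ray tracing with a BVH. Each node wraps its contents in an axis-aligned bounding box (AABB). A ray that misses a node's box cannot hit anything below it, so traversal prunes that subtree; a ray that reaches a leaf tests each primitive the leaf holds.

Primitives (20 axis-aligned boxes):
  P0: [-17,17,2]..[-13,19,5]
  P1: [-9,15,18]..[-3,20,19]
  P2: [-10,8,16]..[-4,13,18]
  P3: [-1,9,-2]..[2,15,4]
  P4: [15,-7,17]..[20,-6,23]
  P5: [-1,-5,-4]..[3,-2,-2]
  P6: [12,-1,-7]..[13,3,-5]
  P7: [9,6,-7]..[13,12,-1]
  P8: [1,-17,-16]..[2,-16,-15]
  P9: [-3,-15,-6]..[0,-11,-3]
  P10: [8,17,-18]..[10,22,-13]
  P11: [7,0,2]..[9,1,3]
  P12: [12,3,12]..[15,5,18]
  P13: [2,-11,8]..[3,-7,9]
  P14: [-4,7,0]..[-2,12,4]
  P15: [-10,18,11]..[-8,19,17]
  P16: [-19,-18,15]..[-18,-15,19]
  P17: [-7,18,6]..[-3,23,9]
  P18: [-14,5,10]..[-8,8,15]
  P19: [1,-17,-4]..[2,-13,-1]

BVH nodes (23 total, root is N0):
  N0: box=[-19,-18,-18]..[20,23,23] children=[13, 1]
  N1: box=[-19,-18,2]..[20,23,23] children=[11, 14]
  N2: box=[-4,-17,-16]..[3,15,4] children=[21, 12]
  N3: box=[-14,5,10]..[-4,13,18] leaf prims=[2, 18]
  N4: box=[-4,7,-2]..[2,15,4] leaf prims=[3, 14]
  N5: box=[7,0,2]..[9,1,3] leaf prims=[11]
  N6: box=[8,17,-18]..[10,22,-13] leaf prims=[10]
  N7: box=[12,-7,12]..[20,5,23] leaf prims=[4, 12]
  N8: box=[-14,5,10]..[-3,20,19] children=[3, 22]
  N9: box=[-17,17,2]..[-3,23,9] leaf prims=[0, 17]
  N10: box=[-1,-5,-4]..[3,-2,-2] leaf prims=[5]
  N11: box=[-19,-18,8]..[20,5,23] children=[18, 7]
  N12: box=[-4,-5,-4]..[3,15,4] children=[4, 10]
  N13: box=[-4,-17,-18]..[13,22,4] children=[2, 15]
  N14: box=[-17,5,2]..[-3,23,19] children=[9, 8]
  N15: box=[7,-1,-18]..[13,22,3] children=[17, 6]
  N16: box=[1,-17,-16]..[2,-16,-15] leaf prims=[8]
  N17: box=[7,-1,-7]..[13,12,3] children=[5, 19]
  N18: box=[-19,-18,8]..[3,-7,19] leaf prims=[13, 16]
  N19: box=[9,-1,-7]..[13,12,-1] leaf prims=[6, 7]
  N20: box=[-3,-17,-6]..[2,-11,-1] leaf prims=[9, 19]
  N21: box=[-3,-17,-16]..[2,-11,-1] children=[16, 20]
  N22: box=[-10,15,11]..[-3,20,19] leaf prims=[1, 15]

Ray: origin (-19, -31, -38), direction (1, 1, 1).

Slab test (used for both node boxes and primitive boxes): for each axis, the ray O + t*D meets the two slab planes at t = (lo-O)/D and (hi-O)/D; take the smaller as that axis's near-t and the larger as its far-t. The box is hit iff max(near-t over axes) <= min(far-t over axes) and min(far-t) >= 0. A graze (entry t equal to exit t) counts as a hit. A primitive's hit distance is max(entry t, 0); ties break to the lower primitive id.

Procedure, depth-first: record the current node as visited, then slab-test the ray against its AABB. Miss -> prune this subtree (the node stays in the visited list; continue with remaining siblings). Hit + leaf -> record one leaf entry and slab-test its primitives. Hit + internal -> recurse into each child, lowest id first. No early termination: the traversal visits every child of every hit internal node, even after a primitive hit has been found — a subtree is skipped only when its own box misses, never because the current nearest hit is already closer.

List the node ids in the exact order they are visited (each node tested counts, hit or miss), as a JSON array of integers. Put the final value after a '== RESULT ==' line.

Traverse from the root:
N0 x:[0,39] y:[13,54] z:[20,61] -> hit [20,39], descend [1, 13]
  N1 x:[0,39] y:[13,54] z:[40,61] -> miss, prune
  N13 x:[15,32] y:[14,53] z:[20,42] -> hit [20,32], descend [2, 15]
    N2 x:[15,22] y:[14,46] z:[22,42] -> hit [22,22], descend [12, 21]
      N12 x:[15,22] y:[26,46] z:[34,42] -> miss, prune
      N21 x:[16,21] y:[14,20] z:[22,37] -> miss, prune
    N15 x:[26,32] y:[30,53] z:[20,41] -> hit [30,32], descend [6, 17]
      N6 x:[27,29] y:[48,53] z:[20,25] -> miss, prune
      N17 x:[26,32] y:[30,43] z:[31,41] -> hit [31,32], descend [5, 19]
        N5 x:[26,28] y:[31,32] z:[40,41] -> miss, prune
        N19 x:[28,32] y:[30,43] z:[31,37] -> hit [31,32] leaf, test {P6@t=31, P7(miss)}

Visited [0, 1, 13, 2, 12, 21, 15, 6, 17, 5, 19]. Tests: 11 box, 1 leaf. Nearest: P6.

== RESULT ==
[0, 1, 13, 2, 12, 21, 15, 6, 17, 5, 19]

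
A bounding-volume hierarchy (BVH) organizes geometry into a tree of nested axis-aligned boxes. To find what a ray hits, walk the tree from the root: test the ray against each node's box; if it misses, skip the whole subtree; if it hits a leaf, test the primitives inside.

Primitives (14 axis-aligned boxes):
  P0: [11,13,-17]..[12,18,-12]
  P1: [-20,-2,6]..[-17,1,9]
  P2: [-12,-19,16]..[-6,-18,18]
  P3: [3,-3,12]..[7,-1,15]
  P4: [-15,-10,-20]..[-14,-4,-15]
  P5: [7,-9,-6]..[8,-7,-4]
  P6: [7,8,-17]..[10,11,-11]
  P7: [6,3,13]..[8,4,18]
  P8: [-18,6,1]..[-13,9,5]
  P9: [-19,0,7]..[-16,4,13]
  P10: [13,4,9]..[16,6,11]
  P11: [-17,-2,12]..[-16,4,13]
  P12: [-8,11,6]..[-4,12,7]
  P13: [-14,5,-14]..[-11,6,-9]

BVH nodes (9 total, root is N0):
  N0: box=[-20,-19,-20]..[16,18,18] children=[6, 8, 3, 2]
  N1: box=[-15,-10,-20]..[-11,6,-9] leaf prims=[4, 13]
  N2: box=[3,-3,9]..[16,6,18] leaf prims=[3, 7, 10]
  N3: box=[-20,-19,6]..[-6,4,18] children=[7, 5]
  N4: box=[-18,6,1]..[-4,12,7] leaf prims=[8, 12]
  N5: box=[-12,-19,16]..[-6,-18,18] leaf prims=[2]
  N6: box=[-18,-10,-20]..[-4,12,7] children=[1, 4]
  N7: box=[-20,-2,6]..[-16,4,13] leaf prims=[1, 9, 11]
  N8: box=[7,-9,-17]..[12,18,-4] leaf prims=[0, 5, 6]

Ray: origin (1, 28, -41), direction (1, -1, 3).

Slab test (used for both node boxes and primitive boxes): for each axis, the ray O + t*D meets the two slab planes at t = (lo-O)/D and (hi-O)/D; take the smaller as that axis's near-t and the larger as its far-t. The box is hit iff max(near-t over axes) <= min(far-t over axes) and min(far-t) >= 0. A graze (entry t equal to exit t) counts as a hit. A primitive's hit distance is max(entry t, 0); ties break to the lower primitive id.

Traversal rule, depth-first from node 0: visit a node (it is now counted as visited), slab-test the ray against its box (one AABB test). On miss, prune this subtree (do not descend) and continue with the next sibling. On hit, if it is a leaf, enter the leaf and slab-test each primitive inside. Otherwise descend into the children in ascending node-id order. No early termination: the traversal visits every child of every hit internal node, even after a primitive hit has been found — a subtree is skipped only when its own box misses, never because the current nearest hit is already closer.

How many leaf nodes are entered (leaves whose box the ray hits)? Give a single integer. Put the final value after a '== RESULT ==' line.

Walk:
N0 x:[-21,15] y:[10,47] z:[7,59/3] -> hit [10,15], descend [2, 3, 6, 8]
  N2 x:[2,15] y:[22,31] z:[50/3,59/3] -> miss, prune
  N3 x:[-21,-7] y:[24,47] z:[47/3,59/3] -> miss, prune
  N6 x:[-19,-5] y:[16,38] z:[7,16] -> miss, prune
  N8 x:[6,11] y:[10,37] z:[8,37/3] -> hit [10,11] leaf, test {P0(miss), P5(miss), P6(miss)}

Summary -> nodes [0, 2, 3, 6, 8]; box-tests=5; leaf-entries=1; first=miss

== RESULT ==
1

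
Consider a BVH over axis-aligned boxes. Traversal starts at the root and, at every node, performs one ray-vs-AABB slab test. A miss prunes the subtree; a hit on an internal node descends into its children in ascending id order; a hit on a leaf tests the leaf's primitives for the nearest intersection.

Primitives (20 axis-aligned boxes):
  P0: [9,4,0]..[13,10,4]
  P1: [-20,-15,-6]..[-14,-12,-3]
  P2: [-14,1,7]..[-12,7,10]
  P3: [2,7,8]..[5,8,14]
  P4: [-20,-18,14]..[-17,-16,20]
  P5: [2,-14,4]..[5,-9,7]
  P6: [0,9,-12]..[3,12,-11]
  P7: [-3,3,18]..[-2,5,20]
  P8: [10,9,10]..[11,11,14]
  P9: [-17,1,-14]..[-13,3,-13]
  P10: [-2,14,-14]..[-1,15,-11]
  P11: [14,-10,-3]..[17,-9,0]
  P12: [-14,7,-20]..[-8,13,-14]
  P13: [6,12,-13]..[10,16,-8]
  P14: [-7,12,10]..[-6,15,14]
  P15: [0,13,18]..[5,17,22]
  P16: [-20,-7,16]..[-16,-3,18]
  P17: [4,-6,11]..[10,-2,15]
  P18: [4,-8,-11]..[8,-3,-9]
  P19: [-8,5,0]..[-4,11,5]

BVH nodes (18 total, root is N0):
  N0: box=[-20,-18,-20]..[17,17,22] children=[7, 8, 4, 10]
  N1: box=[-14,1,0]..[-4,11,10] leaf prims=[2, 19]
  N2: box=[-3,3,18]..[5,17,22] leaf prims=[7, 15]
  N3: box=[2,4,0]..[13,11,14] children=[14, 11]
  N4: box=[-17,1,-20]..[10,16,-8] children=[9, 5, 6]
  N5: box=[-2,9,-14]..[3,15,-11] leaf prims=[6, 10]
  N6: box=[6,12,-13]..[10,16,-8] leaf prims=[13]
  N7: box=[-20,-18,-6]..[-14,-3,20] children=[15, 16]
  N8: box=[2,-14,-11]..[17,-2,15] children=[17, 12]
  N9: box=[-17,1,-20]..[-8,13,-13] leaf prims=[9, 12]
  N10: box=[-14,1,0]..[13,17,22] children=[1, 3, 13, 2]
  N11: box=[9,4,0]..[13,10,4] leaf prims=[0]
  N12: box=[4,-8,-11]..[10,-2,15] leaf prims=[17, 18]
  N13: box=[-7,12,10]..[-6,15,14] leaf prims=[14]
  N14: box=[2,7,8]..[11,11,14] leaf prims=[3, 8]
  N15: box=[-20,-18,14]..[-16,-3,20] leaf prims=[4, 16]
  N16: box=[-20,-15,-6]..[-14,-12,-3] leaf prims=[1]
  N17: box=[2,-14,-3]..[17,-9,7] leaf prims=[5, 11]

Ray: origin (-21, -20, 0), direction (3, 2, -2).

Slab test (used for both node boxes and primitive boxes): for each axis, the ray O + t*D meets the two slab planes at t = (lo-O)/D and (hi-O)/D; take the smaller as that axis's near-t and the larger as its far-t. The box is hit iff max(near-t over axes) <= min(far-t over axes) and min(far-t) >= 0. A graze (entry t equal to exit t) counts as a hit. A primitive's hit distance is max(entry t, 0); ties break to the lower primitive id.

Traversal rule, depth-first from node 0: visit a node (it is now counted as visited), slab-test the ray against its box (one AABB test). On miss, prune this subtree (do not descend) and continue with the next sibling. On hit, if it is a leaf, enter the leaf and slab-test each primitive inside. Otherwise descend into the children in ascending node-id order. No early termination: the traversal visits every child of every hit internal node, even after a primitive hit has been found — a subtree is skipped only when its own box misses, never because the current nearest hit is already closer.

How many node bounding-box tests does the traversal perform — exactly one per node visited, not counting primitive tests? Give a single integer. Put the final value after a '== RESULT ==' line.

Traverse from the root:
N0 x:[1/3,38/3] y:[1,37/2] z:[-11,10] -> hit [1,10], descend [4, 7, 8, 10]
  N4 x:[4/3,31/3] y:[21/2,18] z:[4,10] -> miss, prune
  N7 x:[1/3,7/3] y:[1,17/2] z:[-10,3] -> hit [1,7/3], descend [15, 16]
    N15 x:[1/3,5/3] y:[1,17/2] z:[-10,-7] -> miss, prune
    N16 x:[1/3,7/3] y:[5/2,4] z:[3/2,3] -> miss, prune
  N8 x:[23/3,38/3] y:[3,9] z:[-15/2,11/2] -> miss, prune
  N10 x:[7/3,34/3] y:[21/2,37/2] z:[-11,0] -> miss, prune

7 AABB tests over nodes [0, 4, 7, 15, 16, 8, 10]; 0 leaves entered; closest miss.

== RESULT ==
7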